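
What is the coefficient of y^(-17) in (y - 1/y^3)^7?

7

General term: C(7,j)·(y)^j·(-1/y^3)^(7-j), with y-exponent 1j − 3(7−j) = 4j − 21.
Set 4j − 21 = -17: j = 1.
C(7,1) = 7; 1^1 = 1; (-1)^6 = 1.
Coefficient = 7 · 1 · 1 = 7.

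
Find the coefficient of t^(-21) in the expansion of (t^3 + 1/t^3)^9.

9

General term: C(9,j)·(t^3)^j·(1/t^3)^(9-j), with t-exponent 3j − 3(9−j) = 6j − 27.
Set 6j − 27 = -21: j = 1.
C(9,1) = 9; 1^1 = 1; 1^8 = 1.
Coefficient = 9 · 1 · 1 = 9.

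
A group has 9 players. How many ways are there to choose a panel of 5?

126

This is C(9,5) = 126.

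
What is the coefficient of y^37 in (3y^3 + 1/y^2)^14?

22320522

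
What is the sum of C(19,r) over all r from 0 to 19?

The entries of row 19 sum to 2^19 = 524288.

524288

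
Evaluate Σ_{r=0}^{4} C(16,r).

1 + 16 + 120 + 560 + 1820 = 2517.

2517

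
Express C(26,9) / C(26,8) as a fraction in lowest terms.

C(n,k+1)/C(n,k) = (n−k)/(k+1) = (26−8)/(8+1) = 18/9 = 2.

2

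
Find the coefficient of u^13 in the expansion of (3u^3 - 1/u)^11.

General term: C(11,j)·(3u^3)^j·(-1/u)^(11-j), with u-exponent 3j − 1(11−j) = 4j − 11.
Set 4j − 11 = 13: j = 6.
C(11,6) = 462; 3^6 = 729; (-1)^5 = -1.
Coefficient = 462 · 729 · (-1) = -336798.

-336798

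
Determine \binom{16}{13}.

560

C(16,13) = C(16,3) by symmetry.
C(16,3) = (16·15·14) / 3! = 3360 / 6 = 560.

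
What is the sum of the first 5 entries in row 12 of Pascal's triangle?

1 + 12 + 66 + 220 + 495 = 794.

794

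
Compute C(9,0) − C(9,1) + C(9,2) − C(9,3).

-56

The partial alternating sum Σ_{k=0}^{3} (−1)^k C(9,k) = (−1)^3 C(8,3) = -56.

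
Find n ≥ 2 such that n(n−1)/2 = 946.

44

n(n−1)/2 = 946 ⇒ n(n−1) = 1892. Since 44·43 = 1892, n = 44.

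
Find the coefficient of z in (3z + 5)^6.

The general term is C(6,j)·(3z)^j·(5)^(6-j); the z^1 term has j = 1.
C(6,1) = 6.
Coefficient = C(6,1) · 3^1 · 5^5 = 6 · 3 · 3125 = 56250.

56250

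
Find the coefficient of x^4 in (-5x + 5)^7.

2734375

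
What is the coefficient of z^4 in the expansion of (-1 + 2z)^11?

-5280

The general term is C(11,j)·(-1)^j·(2z)^(11-j); the z^4 term has j = 7.
C(11,7) = 330.
Coefficient = C(11,7) · (-1)^7 · 2^4 = 330 · (-1) · 16 = -5280.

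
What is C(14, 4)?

1001

C(14,4) = (14·13·12·11) / 4! = 24024 / 24 = 1001.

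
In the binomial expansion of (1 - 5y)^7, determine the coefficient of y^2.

The general term is C(7,j)·(1)^j·(-5y)^(7-j); the y^2 term has j = 5.
C(7,5) = 21.
Coefficient = C(7,5) · (-5)^2 = 21 · 25 = 525.

525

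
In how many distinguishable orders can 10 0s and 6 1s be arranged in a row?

Choose positions for the 0s: C(16,10) = 8008.

8008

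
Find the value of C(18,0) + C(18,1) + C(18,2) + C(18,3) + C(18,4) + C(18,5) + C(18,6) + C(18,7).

63004

1 + 18 + 153 + 816 + 3060 + 8568 + 18564 + 31824 = 63004.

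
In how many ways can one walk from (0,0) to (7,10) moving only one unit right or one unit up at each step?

Each path is a sequence of 17 steps with 7 rights: C(17,7) = 19448.

19448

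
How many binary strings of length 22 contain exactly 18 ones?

Choose the 18 positions: C(22,18) = 7315.

7315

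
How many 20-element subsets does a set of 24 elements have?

10626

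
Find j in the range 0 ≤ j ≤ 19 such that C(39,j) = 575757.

5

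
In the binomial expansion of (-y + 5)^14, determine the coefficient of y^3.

The general term is C(14,j)·(-y)^j·(5)^(14-j); the y^3 term has j = 3.
C(14,3) = 364.
Coefficient = C(14,3) · (-1)^3 · 5^11 = 364 · (-1) · 48828125 = -17773437500.

-17773437500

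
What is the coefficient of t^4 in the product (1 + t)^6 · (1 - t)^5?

Coefficient of t^4 = Σ_{j} C(6,j)·1^j·C(5,4-j)·(-1)^(4-j) for j from 0 to 4.
= 5 + (-60) + 150 + (-100) + 15 = 10.

10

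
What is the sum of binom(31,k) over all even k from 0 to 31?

1073741824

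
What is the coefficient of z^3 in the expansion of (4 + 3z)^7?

The general term is C(7,j)·(4)^j·(3z)^(7-j); the z^3 term has j = 4.
C(7,4) = 35.
Coefficient = C(7,4) · 4^4 · 3^3 = 35 · 256 · 27 = 241920.

241920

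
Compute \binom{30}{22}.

C(30,22) = C(30,8) by symmetry.
C(30,8) = (30·29·28·27·26·25·24·23) / 8! = 235989936000 / 40320 = 5852925.

5852925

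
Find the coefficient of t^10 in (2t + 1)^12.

67584

The general term is C(12,j)·(2t)^j·(1)^(12-j); the t^10 term has j = 10.
C(12,10) = 66.
Coefficient = C(12,10) · 2^10 = 66 · 1024 = 67584.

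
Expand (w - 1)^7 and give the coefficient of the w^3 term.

35

The general term is C(7,j)·(w)^j·(-1)^(7-j); the w^3 term has j = 3.
C(7,3) = 35.
Coefficient = C(7,3) = 35.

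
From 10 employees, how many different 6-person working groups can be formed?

210

This is C(10,6) = 210.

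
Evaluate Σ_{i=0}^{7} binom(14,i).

9908

1 + 14 + 91 + 364 + 1001 + 2002 + 3003 + 3432 = 9908.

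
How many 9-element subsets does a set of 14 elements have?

C(14,9) = C(14,5) by symmetry.
C(14,5) = (14·13·12·11·10) / 5! = 240240 / 120 = 2002.

2002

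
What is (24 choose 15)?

1307504

C(24,15) = C(24,9) by symmetry.
C(24,9) = (24·23·22·21·20·19·18·17·16) / 9! = 474467051520 / 362880 = 1307504.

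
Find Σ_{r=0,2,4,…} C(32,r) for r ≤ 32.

Half of (1+1)^32 + (1−1)^32 gives the even-index sum: 2^31 = 2147483648.

2147483648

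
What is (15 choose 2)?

105

C(15,2) = (15·14) / 2! = 210 / 2 = 105.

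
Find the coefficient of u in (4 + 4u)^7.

The general term is C(7,j)·(4)^j·(4u)^(7-j); the u^1 term has j = 6.
C(7,6) = 7.
Coefficient = C(7,6) · 4^6 · 4^1 = 7 · 4096 · 4 = 114688.

114688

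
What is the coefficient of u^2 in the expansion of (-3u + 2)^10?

103680

The general term is C(10,j)·(-3u)^j·(2)^(10-j); the u^2 term has j = 2.
C(10,2) = 45.
Coefficient = C(10,2) · (-3)^2 · 2^8 = 45 · 9 · 256 = 103680.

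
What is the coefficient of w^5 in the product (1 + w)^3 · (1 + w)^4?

21

(1 + w)^3(1 + w)^4 = (1 + w)^7, so the coefficient of w^5 is C(7,5)·1^5 = 21·1 = 21.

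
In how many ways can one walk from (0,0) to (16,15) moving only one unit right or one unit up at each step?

Each path is a sequence of 31 steps with 16 rights: C(31,16) = 300540195.

300540195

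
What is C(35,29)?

1623160

C(35,29) = C(35,6) by symmetry.
C(35,6) = (35·34·33·32·31·30) / 6! = 1168675200 / 720 = 1623160.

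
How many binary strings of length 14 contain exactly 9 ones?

2002

Choose the 9 positions: C(14,9) = 2002.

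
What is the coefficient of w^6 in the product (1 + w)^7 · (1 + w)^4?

(1 + w)^7(1 + w)^4 = (1 + w)^11, so the coefficient of w^6 is C(11,6)·1^6 = 462·1 = 462.

462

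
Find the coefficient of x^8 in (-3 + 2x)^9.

The general term is C(9,j)·(-3)^j·(2x)^(9-j); the x^8 term has j = 1.
C(9,1) = 9.
Coefficient = C(9,1) · (-3)^1 · 2^8 = 9 · (-3) · 256 = -6912.

-6912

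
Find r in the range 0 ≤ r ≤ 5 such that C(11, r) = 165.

C(11,r) increases on 0 ≤ r ≤ 5. C(11,2) = 55 and C(11,3) = 165, so r = 3.

3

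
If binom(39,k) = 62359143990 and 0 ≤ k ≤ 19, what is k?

18

C(39,k) increases on 0 ≤ k ≤ 19. C(39,17) = 51021117810 and C(39,18) = 62359143990, so k = 18.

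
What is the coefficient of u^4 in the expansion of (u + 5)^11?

25781250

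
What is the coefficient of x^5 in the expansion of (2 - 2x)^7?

The general term is C(7,j)·(2)^j·(-2x)^(7-j); the x^5 term has j = 2.
C(7,2) = 21.
Coefficient = C(7,2) · 2^2 · (-2)^5 = 21 · 4 · (-32) = -2688.

-2688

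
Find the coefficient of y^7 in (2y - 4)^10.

-983040

The general term is C(10,j)·(2y)^j·(-4)^(10-j); the y^7 term has j = 7.
C(10,7) = 120.
Coefficient = C(10,7) · 2^7 · (-4)^3 = 120 · 128 · (-64) = -983040.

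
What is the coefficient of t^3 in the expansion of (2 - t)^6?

The general term is C(6,j)·(2)^j·(-t)^(6-j); the t^3 term has j = 3.
C(6,3) = 20.
Coefficient = C(6,3) · 2^3 · (-1)^3 = 20 · 8 · (-1) = -160.

-160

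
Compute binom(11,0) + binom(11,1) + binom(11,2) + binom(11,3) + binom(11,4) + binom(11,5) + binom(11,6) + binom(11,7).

1816

1 + 11 + 55 + 165 + 330 + 462 + 462 + 330 = 1816.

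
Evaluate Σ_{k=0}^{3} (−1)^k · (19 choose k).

The partial alternating sum Σ_{k=0}^{3} (−1)^k C(19,k) = (−1)^3 C(18,3) = -816.

-816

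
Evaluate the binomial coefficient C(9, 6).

84

C(9,6) = C(9,3) by symmetry.
C(9,3) = (9·8·7) / 3! = 504 / 6 = 84.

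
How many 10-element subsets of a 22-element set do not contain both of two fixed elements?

520676

All 10-subsets: C(22,10) = 646646. Those containing both fixed elements: C(20,8) = 125970.
646646 − 125970 = 520676.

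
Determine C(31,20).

84672315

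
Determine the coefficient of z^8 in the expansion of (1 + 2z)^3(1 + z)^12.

22671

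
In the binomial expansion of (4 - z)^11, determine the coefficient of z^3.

The general term is C(11,j)·(4)^j·(-z)^(11-j); the z^3 term has j = 8.
C(11,8) = 165.
Coefficient = C(11,8) · 4^8 · (-1)^3 = 165 · 65536 · (-1) = -10813440.

-10813440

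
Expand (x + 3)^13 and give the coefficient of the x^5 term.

The general term is C(13,j)·(x)^j·(3)^(13-j); the x^5 term has j = 5.
C(13,5) = 1287.
Coefficient = C(13,5) · 3^8 = 1287 · 6561 = 8444007.

8444007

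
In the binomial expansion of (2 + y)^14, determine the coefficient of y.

The general term is C(14,j)·(2)^j·(y)^(14-j); the y^1 term has j = 13.
C(14,13) = 14.
Coefficient = C(14,13) · 2^13 = 14 · 8192 = 114688.

114688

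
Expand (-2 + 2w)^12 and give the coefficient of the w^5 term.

The general term is C(12,j)·(-2)^j·(2w)^(12-j); the w^5 term has j = 7.
C(12,7) = 792.
Coefficient = C(12,7) · (-2)^7 · 2^5 = 792 · (-128) · 32 = -3244032.

-3244032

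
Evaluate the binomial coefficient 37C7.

10295472

C(37,7) = (37·36·35·34·33·32·31) / 7! = 51889178880 / 5040 = 10295472.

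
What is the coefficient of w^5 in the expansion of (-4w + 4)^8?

-3670016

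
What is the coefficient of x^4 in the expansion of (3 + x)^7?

945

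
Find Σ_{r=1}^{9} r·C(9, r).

Differentiating (1+x)^9 and setting x=1: Σ r·C(9,r) = 9·2^8 = 2304.

2304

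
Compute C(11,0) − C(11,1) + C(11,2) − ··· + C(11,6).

210

The partial alternating sum Σ_{k=0}^{6} (−1)^k C(11,k) = (−1)^6 C(10,6) = 210.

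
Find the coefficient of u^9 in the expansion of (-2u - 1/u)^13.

-159744

General term: C(13,j)·(-2u)^j·(-1/u)^(13-j), with u-exponent 1j − 1(13−j) = 2j − 13.
Set 2j − 13 = 9: j = 11.
C(13,11) = 78; (-2)^11 = -2048; (-1)^2 = 1.
Coefficient = 78 · (-2048) · 1 = -159744.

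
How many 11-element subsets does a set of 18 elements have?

31824

C(18,11) = C(18,7) by symmetry.
C(18,7) = (18·17·16·15·14·13·12) / 7! = 160392960 / 5040 = 31824.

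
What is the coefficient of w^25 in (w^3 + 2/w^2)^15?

General term: C(15,j)·(w^3)^j·(2/w^2)^(15-j), with w-exponent 3j − 2(15−j) = 5j − 30.
Set 5j − 30 = 25: j = 11.
C(15,11) = 1365; 1^11 = 1; 2^4 = 16.
Coefficient = 1365 · 1 · 16 = 21840.

21840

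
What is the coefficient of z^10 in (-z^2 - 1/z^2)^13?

-715

General term: C(13,j)·(-z^2)^j·(-1/z^2)^(13-j), with z-exponent 2j − 2(13−j) = 4j − 26.
Set 4j − 26 = 10: j = 9.
C(13,9) = 715; (-1)^9 = -1; (-1)^4 = 1.
Coefficient = 715 · (-1) · 1 = -715.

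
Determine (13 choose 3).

286

C(13,3) = (13·12·11) / 3! = 1716 / 6 = 286.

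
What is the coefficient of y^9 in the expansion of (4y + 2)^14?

The general term is C(14,j)·(4y)^j·(2)^(14-j); the y^9 term has j = 9.
C(14,9) = 2002.
Coefficient = C(14,9) · 4^9 · 2^5 = 2002 · 262144 · 32 = 16793993216.

16793993216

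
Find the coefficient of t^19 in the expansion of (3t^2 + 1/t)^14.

64481508

General term: C(14,j)·(3t^2)^j·(1/t)^(14-j), with t-exponent 2j − 1(14−j) = 3j − 14.
Set 3j − 14 = 19: j = 11.
C(14,11) = 364; 3^11 = 177147; 1^3 = 1.
Coefficient = 364 · 177147 · 1 = 64481508.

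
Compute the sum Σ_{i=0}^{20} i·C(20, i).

10485760

Since i·C(20,i) = 20·C(19,i−1), the sum is 20·2^19 = 20·524288 = 10485760.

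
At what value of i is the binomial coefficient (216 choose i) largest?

108

C(216,i) is maximized at i = 216/2 = 108.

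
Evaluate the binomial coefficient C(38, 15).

C(38,15) = (38·37·36·35·34·33·32·31·30·29·28·27·26·25·24) / 15! = 20231404874494894080000 / 1307674368000 = 15471286560.

15471286560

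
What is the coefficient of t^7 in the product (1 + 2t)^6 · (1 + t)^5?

Coefficient of t^7 = Σ_{j} C(6,j)·2^j·C(5,7-j)·1^(7-j) for j from 2 to 6.
= 60 + 800 + 2400 + 1920 + 320 = 5500.

5500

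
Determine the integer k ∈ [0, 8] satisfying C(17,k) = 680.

C(17,k) increases on 0 ≤ k ≤ 8. C(17,2) = 136 and C(17,3) = 680, so k = 3.

3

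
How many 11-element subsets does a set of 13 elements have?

78

C(13,11) = C(13,2) by symmetry.
C(13,2) = (13·12) / 2! = 156 / 2 = 78.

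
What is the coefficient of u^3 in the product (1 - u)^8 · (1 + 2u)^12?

Coefficient of u^3 = Σ_{j} C(8,j)·(-1)^j·C(12,3-j)·2^(3-j) for j from 0 to 3.
= 1760 + (-2112) + 672 + (-56) = 264.

264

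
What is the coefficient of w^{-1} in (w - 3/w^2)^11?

26730

General term: C(11,j)·(w)^j·(-3/w^2)^(11-j), with w-exponent 1j − 2(11−j) = 3j − 22.
Set 3j − 22 = -1: j = 7.
C(11,7) = 330; 1^7 = 1; (-3)^4 = 81.
Coefficient = 330 · 1 · 81 = 26730.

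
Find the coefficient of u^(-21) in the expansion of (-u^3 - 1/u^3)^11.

General term: C(11,j)·(-u^3)^j·(-1/u^3)^(11-j), with u-exponent 3j − 3(11−j) = 6j − 33.
Set 6j − 33 = -21: j = 2.
C(11,2) = 55; (-1)^2 = 1; (-1)^9 = -1.
Coefficient = 55 · 1 · (-1) = -55.

-55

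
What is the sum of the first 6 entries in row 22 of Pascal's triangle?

1 + 22 + 231 + 1540 + 7315 + 26334 = 35443.

35443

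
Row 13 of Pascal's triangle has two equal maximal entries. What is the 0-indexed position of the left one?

6

For odd n = 13, C(13,m) peaks at m = (n−1)/2 and (n+1)/2; the smaller is 6.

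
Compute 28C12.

C(28,12) = (28·27·26·25·24·23·22·21·20·19·18·17) / 12! = 14572069319808000 / 479001600 = 30421755.

30421755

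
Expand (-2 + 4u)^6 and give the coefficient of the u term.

The general term is C(6,j)·(-2)^j·(4u)^(6-j); the u^1 term has j = 5.
C(6,5) = 6.
Coefficient = C(6,5) · (-2)^5 · 4^1 = 6 · (-32) · 4 = -768.

-768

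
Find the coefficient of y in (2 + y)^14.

The general term is C(14,j)·(2)^j·(y)^(14-j); the y^1 term has j = 13.
C(14,13) = 14.
Coefficient = C(14,13) · 2^13 = 14 · 8192 = 114688.

114688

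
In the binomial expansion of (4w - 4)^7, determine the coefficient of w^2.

-344064

The general term is C(7,j)·(4w)^j·(-4)^(7-j); the w^2 term has j = 2.
C(7,2) = 21.
Coefficient = C(7,2) · 4^2 · (-4)^5 = 21 · 16 · (-1024) = -344064.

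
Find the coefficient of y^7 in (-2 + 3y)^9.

314928

The general term is C(9,j)·(-2)^j·(3y)^(9-j); the y^7 term has j = 2.
C(9,2) = 36.
Coefficient = C(9,2) · (-2)^2 · 3^7 = 36 · 4 · 2187 = 314928.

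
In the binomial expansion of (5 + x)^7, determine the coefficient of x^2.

The general term is C(7,j)·(5)^j·(x)^(7-j); the x^2 term has j = 5.
C(7,5) = 21.
Coefficient = C(7,5) · 5^5 = 21 · 3125 = 65625.

65625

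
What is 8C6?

C(8,6) = C(8,2) by symmetry.
C(8,2) = (8·7) / 2! = 56 / 2 = 28.

28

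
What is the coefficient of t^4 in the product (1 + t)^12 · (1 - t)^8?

-19

Coefficient of t^4 = Σ_{j} C(12,j)·1^j·C(8,4-j)·(-1)^(4-j) for j from 0 to 4.
= 70 + (-672) + 1848 + (-1760) + 495 = -19.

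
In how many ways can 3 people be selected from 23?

1771

This is C(23,3) = 1771.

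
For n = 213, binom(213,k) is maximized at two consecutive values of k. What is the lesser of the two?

For odd n = 213, C(213,k) peaks at k = (n−1)/2 and (n+1)/2; the lesser is 106.

106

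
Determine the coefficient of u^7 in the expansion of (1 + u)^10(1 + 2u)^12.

3224904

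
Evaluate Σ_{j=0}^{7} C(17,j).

41226

1 + 17 + 136 + 680 + 2380 + 6188 + 12376 + 19448 = 41226.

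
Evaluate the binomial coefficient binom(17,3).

680

C(17,3) = (17·16·15) / 3! = 4080 / 6 = 680.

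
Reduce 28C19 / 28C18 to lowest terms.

10/19

C(n,k+1)/C(n,k) = (n−k)/(k+1) = (28−18)/(18+1) = 10/19.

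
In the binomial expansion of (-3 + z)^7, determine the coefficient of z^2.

-5103

The general term is C(7,j)·(-3)^j·(z)^(7-j); the z^2 term has j = 5.
C(7,5) = 21.
Coefficient = C(7,5) · (-3)^5 = 21 · (-243) = -5103.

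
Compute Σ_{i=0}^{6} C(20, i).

60460

1 + 20 + 190 + 1140 + 4845 + 15504 + 38760 = 60460.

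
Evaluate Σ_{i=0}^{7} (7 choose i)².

3432

Σ C(7,i)² is the coefficient of x^7 in (1+x)^7(1+x)^7 = (1+x)^14, i.e. C(14,7) = 3432.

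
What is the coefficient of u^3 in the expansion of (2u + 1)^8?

448

The general term is C(8,j)·(2u)^j·(1)^(8-j); the u^3 term has j = 3.
C(8,3) = 56.
Coefficient = C(8,3) · 2^3 = 56 · 8 = 448.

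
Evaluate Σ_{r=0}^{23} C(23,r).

Setting x = 1 in (1+x)^23 gives Σ C(23,r) = 2^23 = 8388608.

8388608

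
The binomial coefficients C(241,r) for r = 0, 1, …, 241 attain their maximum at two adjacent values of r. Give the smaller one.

120

For odd n = 241, C(241,r) peaks at r = (n−1)/2 and (n+1)/2; the smaller is 120.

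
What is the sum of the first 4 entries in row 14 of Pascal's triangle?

1 + 14 + 91 + 364 = 470.

470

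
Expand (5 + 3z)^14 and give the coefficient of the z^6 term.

The general term is C(14,j)·(5)^j·(3z)^(14-j); the z^6 term has j = 8.
C(14,8) = 3003.
Coefficient = C(14,8) · 5^8 · 3^6 = 3003 · 390625 · 729 = 855151171875.

855151171875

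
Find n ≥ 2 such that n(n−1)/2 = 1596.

n(n−1)/2 = 1596 ⇒ n(n−1) = 3192. Since 57·56 = 3192, n = 57.

57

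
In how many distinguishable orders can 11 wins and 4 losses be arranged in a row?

1365

Choose positions for the wins: C(15,11) = 1365.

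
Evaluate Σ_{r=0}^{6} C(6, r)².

924

By Vandermonde's identity, Σ C(6,r)² = C(12,6) = 924.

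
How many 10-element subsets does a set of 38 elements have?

C(38,10) = (38·37·36·35·34·33·32·31·30·29) / 10! = 1715456253772800 / 3628800 = 472733756.

472733756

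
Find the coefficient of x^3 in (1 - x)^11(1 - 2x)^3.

-635

Coefficient of x^3 = Σ_{j} C(11,j)·(-1)^j·C(3,3-j)·(-2)^(3-j) for j from 0 to 3.
= (-8) + (-132) + (-330) + (-165) = -635.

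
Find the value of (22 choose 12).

646646

C(22,12) = C(22,10) by symmetry.
C(22,10) = (22·21·20·19·18·17·16·15·14·13) / 10! = 2346549004800 / 3628800 = 646646.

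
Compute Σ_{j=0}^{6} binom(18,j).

1 + 18 + 153 + 816 + 3060 + 8568 + 18564 = 31180.

31180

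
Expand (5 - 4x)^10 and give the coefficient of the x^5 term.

The general term is C(10,j)·(5)^j·(-4x)^(10-j); the x^5 term has j = 5.
C(10,5) = 252.
Coefficient = C(10,5) · 5^5 · (-4)^5 = 252 · 3125 · (-1024) = -806400000.

-806400000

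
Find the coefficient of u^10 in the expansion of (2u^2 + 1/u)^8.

General term: C(8,j)·(2u^2)^j·(1/u)^(8-j), with u-exponent 2j − 1(8−j) = 3j − 8.
Set 3j − 8 = 10: j = 6.
C(8,6) = 28; 2^6 = 64; 1^2 = 1.
Coefficient = 28 · 64 · 1 = 1792.

1792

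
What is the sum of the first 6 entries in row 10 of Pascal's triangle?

1 + 10 + 45 + 120 + 210 + 252 = 638.

638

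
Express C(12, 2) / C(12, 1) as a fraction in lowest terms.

11/2

C(n,k+1)/C(n,k) = (n−k)/(k+1) = (12−1)/(1+1) = 11/2.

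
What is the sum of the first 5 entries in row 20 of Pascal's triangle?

6196

1 + 20 + 190 + 1140 + 4845 = 6196.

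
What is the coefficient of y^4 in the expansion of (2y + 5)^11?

The general term is C(11,j)·(2y)^j·(5)^(11-j); the y^4 term has j = 4.
C(11,4) = 330.
Coefficient = C(11,4) · 2^4 · 5^7 = 330 · 16 · 78125 = 412500000.

412500000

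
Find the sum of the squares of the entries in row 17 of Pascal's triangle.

2333606220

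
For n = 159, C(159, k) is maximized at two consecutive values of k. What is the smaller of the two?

For odd n = 159, C(159,k) peaks at k = (n−1)/2 and (n+1)/2; the smaller is 79.

79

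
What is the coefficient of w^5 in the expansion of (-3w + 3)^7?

The general term is C(7,j)·(-3w)^j·(3)^(7-j); the w^5 term has j = 5.
C(7,5) = 21.
Coefficient = C(7,5) · (-3)^5 · 3^2 = 21 · (-243) · 9 = -45927.

-45927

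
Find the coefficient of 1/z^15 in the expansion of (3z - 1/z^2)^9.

27

General term: C(9,j)·(3z)^j·(-1/z^2)^(9-j), with z-exponent 1j − 2(9−j) = 3j − 18.
Set 3j − 18 = -15: j = 1.
C(9,1) = 9; 3^1 = 3; (-1)^8 = 1.
Coefficient = 9 · 3 · 1 = 27.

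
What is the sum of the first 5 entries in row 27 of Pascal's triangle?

20854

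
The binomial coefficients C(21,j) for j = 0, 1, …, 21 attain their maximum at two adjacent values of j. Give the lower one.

10

For odd n = 21, C(21,j) peaks at j = (n−1)/2 and (n+1)/2; the lower is 10.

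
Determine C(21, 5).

C(21,5) = (21·20·19·18·17) / 5! = 2441880 / 120 = 20349.

20349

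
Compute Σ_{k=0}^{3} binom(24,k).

1 + 24 + 276 + 2024 = 2325.

2325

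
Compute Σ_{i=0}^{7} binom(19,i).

94184

1 + 19 + 171 + 969 + 3876 + 11628 + 27132 + 50388 = 94184.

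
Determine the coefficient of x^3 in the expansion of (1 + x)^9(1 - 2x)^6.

32

Coefficient of x^3 = Σ_{j} C(9,j)·1^j·C(6,3-j)·(-2)^(3-j) for j from 0 to 3.
= (-160) + 540 + (-432) + 84 = 32.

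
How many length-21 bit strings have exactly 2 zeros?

Choose the 2 positions: C(21,2) = 210.

210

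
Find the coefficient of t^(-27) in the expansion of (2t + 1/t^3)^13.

General term: C(13,j)·(2t)^j·(1/t^3)^(13-j), with t-exponent 1j − 3(13−j) = 4j − 39.
Set 4j − 39 = -27: j = 3.
C(13,3) = 286; 2^3 = 8; 1^10 = 1.
Coefficient = 286 · 8 · 1 = 2288.

2288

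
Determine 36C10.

C(36,10) = (36·35·34·33·32·31·30·29·28·27) / 10! = 922393263052800 / 3628800 = 254186856.

254186856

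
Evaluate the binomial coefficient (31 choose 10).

44352165

C(31,10) = (31·30·29·28·27·26·25·24·23·22) / 10! = 160945136352000 / 3628800 = 44352165.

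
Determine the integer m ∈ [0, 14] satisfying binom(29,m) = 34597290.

C(29,m) increases on 0 ≤ m ≤ 14. C(29,10) = 20030010 and C(29,11) = 34597290, so m = 11.

11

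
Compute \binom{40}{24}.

C(40,24) = C(40,16) by symmetry.
C(40,16) = (40·39·38·37·36·35·34·33·32·31·30·29·28·27·26·25) / 16! = 1315041316842168115200000 / 20922789888000 = 62852101650.

62852101650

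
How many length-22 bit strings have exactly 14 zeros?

Choose the 14 positions: C(22,14) = 319770.

319770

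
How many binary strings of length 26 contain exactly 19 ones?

657800

Choose the 19 positions: C(26,19) = 657800.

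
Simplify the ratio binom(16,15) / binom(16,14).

2/15

C(n,k+1)/C(n,k) = (n−k)/(k+1) = (16−14)/(14+1) = 2/15.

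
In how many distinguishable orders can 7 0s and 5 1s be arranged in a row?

Choose positions for the 0s: C(12,7) = 792.

792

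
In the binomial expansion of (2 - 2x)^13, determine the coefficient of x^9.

The general term is C(13,j)·(2)^j·(-2x)^(13-j); the x^9 term has j = 4.
C(13,4) = 715.
Coefficient = C(13,4) · 2^4 · (-2)^9 = 715 · 16 · (-512) = -5857280.

-5857280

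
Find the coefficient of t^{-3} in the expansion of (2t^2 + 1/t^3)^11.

General term: C(11,j)·(2t^2)^j·(1/t^3)^(11-j), with t-exponent 2j − 3(11−j) = 5j − 33.
Set 5j − 33 = -3: j = 6.
C(11,6) = 462; 2^6 = 64; 1^5 = 1.
Coefficient = 462 · 64 · 1 = 29568.

29568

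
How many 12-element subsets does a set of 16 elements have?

1820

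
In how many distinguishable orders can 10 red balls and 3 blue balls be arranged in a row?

286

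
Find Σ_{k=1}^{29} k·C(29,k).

7784628224

Differentiating (1+x)^29 and setting x=1: Σ k·C(29,k) = 29·2^28 = 7784628224.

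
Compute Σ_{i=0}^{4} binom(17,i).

1 + 17 + 136 + 680 + 2380 = 3214.

3214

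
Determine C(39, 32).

C(39,32) = C(39,7) by symmetry.
C(39,7) = (39·38·37·36·35·34·33) / 7! = 77519922480 / 5040 = 15380937.

15380937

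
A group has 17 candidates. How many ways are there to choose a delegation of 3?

This is C(17,3) = 680.

680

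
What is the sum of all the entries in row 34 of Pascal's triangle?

17179869184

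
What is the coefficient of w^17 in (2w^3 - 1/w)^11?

General term: C(11,j)·(2w^3)^j·(-1/w)^(11-j), with w-exponent 3j − 1(11−j) = 4j − 11.
Set 4j − 11 = 17: j = 7.
C(11,7) = 330; 2^7 = 128; (-1)^4 = 1.
Coefficient = 330 · 128 · 1 = 42240.

42240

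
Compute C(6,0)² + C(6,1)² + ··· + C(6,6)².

924

By Vandermonde's identity, Σ C(6,r)² = C(12,6) = 924.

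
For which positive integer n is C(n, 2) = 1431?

54

n(n−1)/2 = 1431 ⇒ n(n−1) = 2862. Since 54·53 = 2862, n = 54.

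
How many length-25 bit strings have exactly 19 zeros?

Choose the 19 positions: C(25,19) = 177100.

177100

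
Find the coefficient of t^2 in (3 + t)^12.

3897234

The general term is C(12,j)·(3)^j·(t)^(12-j); the t^2 term has j = 10.
C(12,10) = 66.
Coefficient = C(12,10) · 3^10 = 66 · 59049 = 3897234.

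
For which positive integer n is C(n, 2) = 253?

23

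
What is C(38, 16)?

C(38,16) = (38·37·36·35·34·33·32·31·30·29·28·27·26·25·24·23) / 16! = 465322312113382563840000 / 20922789888000 = 22239974430.

22239974430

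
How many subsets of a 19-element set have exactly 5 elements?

Choose the 5 positions: C(19,5) = 11628.

11628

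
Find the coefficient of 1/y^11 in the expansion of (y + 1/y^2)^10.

120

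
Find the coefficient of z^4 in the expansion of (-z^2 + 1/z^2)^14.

3003

General term: C(14,j)·(-z^2)^j·(1/z^2)^(14-j), with z-exponent 2j − 2(14−j) = 4j − 28.
Set 4j − 28 = 4: j = 8.
C(14,8) = 3003; (-1)^8 = 1; 1^6 = 1.
Coefficient = 3003 · 1 · 1 = 3003.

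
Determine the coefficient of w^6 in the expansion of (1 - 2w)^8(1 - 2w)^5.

Coefficient of w^6 = Σ_{j} C(8,j)·(-2)^j·C(5,6-j)·(-2)^(6-j) for j from 1 to 6.
= 512 + 8960 + 35840 + 44800 + 17920 + 1792 = 109824.

109824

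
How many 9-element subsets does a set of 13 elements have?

715

C(13,9) = C(13,4) by symmetry.
C(13,4) = (13·12·11·10) / 4! = 17160 / 24 = 715.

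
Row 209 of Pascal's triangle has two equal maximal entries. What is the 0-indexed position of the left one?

For odd n = 209, C(209,k) peaks at k = (n−1)/2 and (n+1)/2; the smaller is 104.

104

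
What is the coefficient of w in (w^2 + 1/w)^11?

General term: C(11,j)·(w^2)^j·(1/w)^(11-j), with w-exponent 2j − 1(11−j) = 3j − 11.
Set 3j − 11 = 1: j = 4.
C(11,4) = 330; 1^4 = 1; 1^7 = 1.
Coefficient = 330 · 1 · 1 = 330.

330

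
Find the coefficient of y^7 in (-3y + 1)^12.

The general term is C(12,j)·(-3y)^j·(1)^(12-j); the y^7 term has j = 7.
C(12,7) = 792.
Coefficient = C(12,7) · (-3)^7 = 792 · (-2187) = -1732104.

-1732104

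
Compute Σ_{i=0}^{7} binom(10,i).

968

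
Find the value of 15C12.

C(15,12) = C(15,3) by symmetry.
C(15,3) = (15·14·13) / 3! = 2730 / 6 = 455.

455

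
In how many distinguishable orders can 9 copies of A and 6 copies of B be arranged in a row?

5005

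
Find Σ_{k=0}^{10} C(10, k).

1024

The entries of row 10 sum to 2^10 = 1024.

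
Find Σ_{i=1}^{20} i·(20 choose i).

10485760

Differentiating (1+x)^20 and setting x=1: Σ i·C(20,i) = 20·2^19 = 10485760.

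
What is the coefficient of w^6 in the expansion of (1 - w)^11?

The general term is C(11,j)·(1)^j·(-w)^(11-j); the w^6 term has j = 5.
C(11,5) = 462.
Coefficient = C(11,5) = 462.

462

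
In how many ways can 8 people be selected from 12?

495

This is C(12,8) = 495.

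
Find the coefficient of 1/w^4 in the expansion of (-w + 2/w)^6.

-192

General term: C(6,j)·(-w)^j·(2/w)^(6-j), with w-exponent 1j − 1(6−j) = 2j − 6.
Set 2j − 6 = -4: j = 1.
C(6,1) = 6; (-1)^1 = -1; 2^5 = 32.
Coefficient = 6 · (-1) · 32 = -192.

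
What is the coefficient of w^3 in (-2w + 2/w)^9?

General term: C(9,j)·(-2w)^j·(2/w)^(9-j), with w-exponent 1j − 1(9−j) = 2j − 9.
Set 2j − 9 = 3: j = 6.
C(9,6) = 84; (-2)^6 = 64; 2^3 = 8.
Coefficient = 84 · 64 · 8 = 43008.

43008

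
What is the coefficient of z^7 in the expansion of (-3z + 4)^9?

The general term is C(9,j)·(-3z)^j·(4)^(9-j); the z^7 term has j = 7.
C(9,7) = 36.
Coefficient = C(9,7) · (-3)^7 · 4^2 = 36 · (-2187) · 16 = -1259712.

-1259712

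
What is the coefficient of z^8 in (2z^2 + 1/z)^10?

13440

General term: C(10,j)·(2z^2)^j·(1/z)^(10-j), with z-exponent 2j − 1(10−j) = 3j − 10.
Set 3j − 10 = 8: j = 6.
C(10,6) = 210; 2^6 = 64; 1^4 = 1.
Coefficient = 210 · 64 · 1 = 13440.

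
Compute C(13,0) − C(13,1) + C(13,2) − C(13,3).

The partial alternating sum Σ_{k=0}^{3} (−1)^k C(13,k) = (−1)^3 C(12,3) = -220.

-220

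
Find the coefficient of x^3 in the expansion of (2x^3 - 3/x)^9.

489888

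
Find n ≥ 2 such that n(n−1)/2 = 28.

8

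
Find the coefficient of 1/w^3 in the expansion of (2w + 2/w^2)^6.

1280

General term: C(6,j)·(2w)^j·(2/w^2)^(6-j), with w-exponent 1j − 2(6−j) = 3j − 12.
Set 3j − 12 = -3: j = 3.
C(6,3) = 20; 2^3 = 8; 2^3 = 8.
Coefficient = 20 · 8 · 8 = 1280.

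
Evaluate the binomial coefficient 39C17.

C(39,17) = (39·38·37·36·35·34·33·32·31·30·29·28·27·26·25·24·23) / 17! = 18147570172421919989760000 / 355687428096000 = 51021117810.

51021117810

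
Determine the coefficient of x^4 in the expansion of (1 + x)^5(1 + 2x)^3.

225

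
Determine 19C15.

3876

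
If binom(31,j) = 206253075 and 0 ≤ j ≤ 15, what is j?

13

C(31,j) increases on 0 ≤ j ≤ 15. C(31,12) = 141120525 and C(31,13) = 206253075, so j = 13.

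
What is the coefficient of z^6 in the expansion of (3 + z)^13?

3752892

The general term is C(13,j)·(3)^j·(z)^(13-j); the z^6 term has j = 7.
C(13,7) = 1716.
Coefficient = C(13,7) · 3^7 = 1716 · 2187 = 3752892.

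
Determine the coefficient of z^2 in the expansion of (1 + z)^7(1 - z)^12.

Coefficient of z^2 = Σ_{j} C(7,j)·1^j·C(12,2-j)·(-1)^(2-j) for j from 0 to 2.
= 66 + (-84) + 21 = 3.

3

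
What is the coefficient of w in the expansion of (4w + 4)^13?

The general term is C(13,j)·(4w)^j·(4)^(13-j); the w^1 term has j = 1.
C(13,1) = 13.
Coefficient = C(13,1) · 4^1 · 4^12 = 13 · 4 · 16777216 = 872415232.

872415232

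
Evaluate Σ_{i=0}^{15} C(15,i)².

Σ C(15,i)² is the coefficient of x^15 in (1+x)^15(1+x)^15 = (1+x)^30, i.e. C(30,15) = 155117520.

155117520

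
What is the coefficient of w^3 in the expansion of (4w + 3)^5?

The general term is C(5,j)·(4w)^j·(3)^(5-j); the w^3 term has j = 3.
C(5,3) = 10.
Coefficient = C(5,3) · 4^3 · 3^2 = 10 · 64 · 9 = 5760.

5760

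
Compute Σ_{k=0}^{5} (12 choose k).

1 + 12 + 66 + 220 + 495 + 792 = 1586.

1586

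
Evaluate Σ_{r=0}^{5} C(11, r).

1024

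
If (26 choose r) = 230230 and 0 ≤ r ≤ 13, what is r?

C(26,r) increases on 0 ≤ r ≤ 13. C(26,5) = 65780 and C(26,6) = 230230, so r = 6.

6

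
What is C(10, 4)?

210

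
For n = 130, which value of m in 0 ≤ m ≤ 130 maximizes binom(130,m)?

C(130,m) is maximized at m = 130/2 = 65.

65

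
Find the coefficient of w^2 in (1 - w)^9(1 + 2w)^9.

18

Coefficient of w^2 = Σ_{j} C(9,j)·(-1)^j·C(9,2-j)·2^(2-j) for j from 0 to 2.
= 144 + (-162) + 36 = 18.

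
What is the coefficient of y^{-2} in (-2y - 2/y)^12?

General term: C(12,j)·(-2y)^j·(-2/y)^(12-j), with y-exponent 1j − 1(12−j) = 2j − 12.
Set 2j − 12 = -2: j = 5.
C(12,5) = 792; (-2)^5 = -32; (-2)^7 = -128.
Coefficient = 792 · (-32) · (-128) = 3244032.

3244032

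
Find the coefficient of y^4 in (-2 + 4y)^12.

The general term is C(12,j)·(-2)^j·(4y)^(12-j); the y^4 term has j = 8.
C(12,8) = 495.
Coefficient = C(12,8) · (-2)^8 · 4^4 = 495 · 256 · 256 = 32440320.

32440320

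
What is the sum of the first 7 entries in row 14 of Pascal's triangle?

6476

1 + 14 + 91 + 364 + 1001 + 2002 + 3003 = 6476.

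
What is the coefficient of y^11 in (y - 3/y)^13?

-39

General term: C(13,j)·(y)^j·(-3/y)^(13-j), with y-exponent 1j − 1(13−j) = 2j − 13.
Set 2j − 13 = 11: j = 12.
C(13,12) = 13; 1^12 = 1; (-3)^1 = -3.
Coefficient = 13 · 1 · (-3) = -39.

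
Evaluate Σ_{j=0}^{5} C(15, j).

4944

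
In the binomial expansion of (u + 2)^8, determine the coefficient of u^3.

1792

The general term is C(8,j)·(u)^j·(2)^(8-j); the u^3 term has j = 3.
C(8,3) = 56.
Coefficient = C(8,3) · 2^5 = 56 · 32 = 1792.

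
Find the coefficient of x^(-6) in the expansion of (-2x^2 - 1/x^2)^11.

General term: C(11,j)·(-2x^2)^j·(-1/x^2)^(11-j), with x-exponent 2j − 2(11−j) = 4j − 22.
Set 4j − 22 = -6: j = 4.
C(11,4) = 330; (-2)^4 = 16; (-1)^7 = -1.
Coefficient = 330 · 16 · (-1) = -5280.

-5280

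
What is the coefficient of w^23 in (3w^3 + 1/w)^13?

14073345

General term: C(13,j)·(3w^3)^j·(1/w)^(13-j), with w-exponent 3j − 1(13−j) = 4j − 13.
Set 4j − 13 = 23: j = 9.
C(13,9) = 715; 3^9 = 19683; 1^4 = 1.
Coefficient = 715 · 19683 · 1 = 14073345.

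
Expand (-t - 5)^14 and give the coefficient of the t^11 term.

The general term is C(14,j)·(-t)^j·(-5)^(14-j); the t^11 term has j = 11.
C(14,11) = 364.
Coefficient = C(14,11) · (-1)^11 · (-5)^3 = 364 · (-1) · (-125) = 45500.

45500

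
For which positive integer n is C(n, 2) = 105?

15

n(n−1)/2 = 105 ⇒ n(n−1) = 210. Since 15·14 = 210, n = 15.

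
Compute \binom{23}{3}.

1771

C(23,3) = (23·22·21) / 3! = 10626 / 6 = 1771.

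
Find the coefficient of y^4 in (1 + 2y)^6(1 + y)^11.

Coefficient of y^4 = Σ_{j} C(6,j)·2^j·C(11,4-j)·1^(4-j) for j from 0 to 4.
= 330 + 1980 + 3300 + 1760 + 240 = 7610.

7610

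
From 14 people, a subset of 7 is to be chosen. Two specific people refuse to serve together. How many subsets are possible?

2640

All 7-subsets: C(14,7) = 3432. Those containing both fixed elements: C(12,5) = 792.
3432 − 792 = 2640.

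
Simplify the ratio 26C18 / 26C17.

C(n,k+1)/C(n,k) = (n−k)/(k+1) = (26−17)/(17+1) = 9/18 = 1/2.

1/2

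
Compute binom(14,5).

2002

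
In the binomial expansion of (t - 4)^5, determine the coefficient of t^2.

-640

The general term is C(5,j)·(t)^j·(-4)^(5-j); the t^2 term has j = 2.
C(5,2) = 10.
Coefficient = C(5,2) · (-4)^3 = 10 · (-64) = -640.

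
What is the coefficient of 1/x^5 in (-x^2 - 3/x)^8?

General term: C(8,j)·(-x^2)^j·(-3/x)^(8-j), with x-exponent 2j − 1(8−j) = 3j − 8.
Set 3j − 8 = -5: j = 1.
C(8,1) = 8; (-1)^1 = -1; (-3)^7 = -2187.
Coefficient = 8 · (-1) · (-2187) = 17496.

17496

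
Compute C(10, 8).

45

C(10,8) = C(10,2) by symmetry.
C(10,2) = (10·9) / 2! = 90 / 2 = 45.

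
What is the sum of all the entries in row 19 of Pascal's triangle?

Setting x = 1 in (1+x)^19 gives Σ C(19,k) = 2^19 = 524288.

524288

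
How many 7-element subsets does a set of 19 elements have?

50388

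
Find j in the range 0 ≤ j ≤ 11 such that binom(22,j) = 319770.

C(22,j) increases on 0 ≤ j ≤ 11. C(22,7) = 170544 and C(22,8) = 319770, so j = 8.

8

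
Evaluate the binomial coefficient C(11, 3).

C(11,3) = (11·10·9) / 3! = 990 / 6 = 165.

165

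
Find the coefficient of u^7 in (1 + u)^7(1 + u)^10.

19448

(1 + u)^7(1 + u)^10 = (1 + u)^17, so the coefficient of u^7 is C(17,7)·1^7 = 19448·1 = 19448.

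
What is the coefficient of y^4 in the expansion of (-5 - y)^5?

-25

The general term is C(5,j)·(-5)^j·(-y)^(5-j); the y^4 term has j = 1.
C(5,1) = 5.
Coefficient = C(5,1) · (-5)^1 = 5 · (-5) = -25.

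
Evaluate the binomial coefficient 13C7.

1716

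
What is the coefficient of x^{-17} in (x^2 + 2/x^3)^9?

4608

General term: C(9,j)·(x^2)^j·(2/x^3)^(9-j), with x-exponent 2j − 3(9−j) = 5j − 27.
Set 5j − 27 = -17: j = 2.
C(9,2) = 36; 1^2 = 1; 2^7 = 128.
Coefficient = 36 · 1 · 128 = 4608.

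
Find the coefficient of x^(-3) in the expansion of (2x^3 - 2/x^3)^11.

General term: C(11,j)·(2x^3)^j·(-2/x^3)^(11-j), with x-exponent 3j − 3(11−j) = 6j − 33.
Set 6j − 33 = -3: j = 5.
C(11,5) = 462; 2^5 = 32; (-2)^6 = 64.
Coefficient = 462 · 32 · 64 = 946176.

946176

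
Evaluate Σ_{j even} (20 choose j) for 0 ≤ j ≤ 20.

524288

Half of (1+1)^20 + (1−1)^20 gives the even-index sum: 2^19 = 524288.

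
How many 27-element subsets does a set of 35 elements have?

23535820

C(35,27) = C(35,8) by symmetry.
C(35,8) = (35·34·33·32·31·30·29·28) / 8! = 948964262400 / 40320 = 23535820.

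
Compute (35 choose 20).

3247943160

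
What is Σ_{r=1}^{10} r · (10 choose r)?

Differentiating (1+x)^10 and setting x=1: Σ r·C(10,r) = 10·2^9 = 5120.

5120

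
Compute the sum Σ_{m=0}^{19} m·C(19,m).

Since m·C(19,m) = 19·C(18,m−1), the sum is 19·2^18 = 19·262144 = 4980736.

4980736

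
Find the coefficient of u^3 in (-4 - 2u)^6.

10240

The general term is C(6,j)·(-4)^j·(-2u)^(6-j); the u^3 term has j = 3.
C(6,3) = 20.
Coefficient = C(6,3) · (-4)^3 · (-2)^3 = 20 · (-64) · (-8) = 10240.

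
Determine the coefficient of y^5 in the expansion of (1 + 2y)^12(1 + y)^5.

Coefficient of y^5 = Σ_{j} C(12,j)·2^j·C(5,5-j)·1^(5-j) for j from 0 to 5.
= 1 + 120 + 2640 + 17600 + 39600 + 25344 = 85305.

85305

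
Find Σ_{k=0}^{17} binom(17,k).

The entries of row 17 sum to 2^17 = 131072.

131072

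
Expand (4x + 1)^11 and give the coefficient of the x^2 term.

The general term is C(11,j)·(4x)^j·(1)^(11-j); the x^2 term has j = 2.
C(11,2) = 55.
Coefficient = C(11,2) · 4^2 = 55 · 16 = 880.

880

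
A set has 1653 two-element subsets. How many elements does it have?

n(n−1)/2 = 1653 ⇒ n(n−1) = 3306. Since 58·57 = 3306, n = 58.

58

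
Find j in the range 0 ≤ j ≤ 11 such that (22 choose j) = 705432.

11

C(22,j) increases on 0 ≤ j ≤ 11. C(22,10) = 646646 and C(22,11) = 705432, so j = 11.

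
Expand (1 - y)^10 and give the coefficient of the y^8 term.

45

The general term is C(10,j)·(1)^j·(-y)^(10-j); the y^8 term has j = 2.
C(10,2) = 45.
Coefficient = C(10,2) = 45.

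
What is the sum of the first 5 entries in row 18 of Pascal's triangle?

4048

1 + 18 + 153 + 816 + 3060 = 4048.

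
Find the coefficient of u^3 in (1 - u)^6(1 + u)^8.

Coefficient of u^3 = Σ_{j} C(6,j)·(-1)^j·C(8,3-j)·1^(3-j) for j from 0 to 3.
= 56 + (-168) + 120 + (-20) = -12.

-12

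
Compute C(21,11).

352716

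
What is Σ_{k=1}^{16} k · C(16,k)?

524288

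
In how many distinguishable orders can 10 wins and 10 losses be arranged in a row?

184756

Choose positions for the wins: C(20,10) = 184756.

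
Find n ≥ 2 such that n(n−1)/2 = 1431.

54

n(n−1)/2 = 1431 ⇒ n(n−1) = 2862. Since 54·53 = 2862, n = 54.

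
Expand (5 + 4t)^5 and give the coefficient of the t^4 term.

6400

The general term is C(5,j)·(5)^j·(4t)^(5-j); the t^4 term has j = 1.
C(5,1) = 5.
Coefficient = C(5,1) · 5^1 · 4^4 = 5 · 5 · 256 = 6400.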